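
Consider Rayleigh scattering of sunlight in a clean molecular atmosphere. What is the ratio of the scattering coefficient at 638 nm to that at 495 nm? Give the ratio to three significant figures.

0.362

Rayleigh scattering ∝ λ⁻⁴, so the ratio of coefficients is the inverse fourth power of the wavelength ratio.
σ(638)/σ(495) = (495/638)⁴ = (0.7759)⁴ = 0.3624.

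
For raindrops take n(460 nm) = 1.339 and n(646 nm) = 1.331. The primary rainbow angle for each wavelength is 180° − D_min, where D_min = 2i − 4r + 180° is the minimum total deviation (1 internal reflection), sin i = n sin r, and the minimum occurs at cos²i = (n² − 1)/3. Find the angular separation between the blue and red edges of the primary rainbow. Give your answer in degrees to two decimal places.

At 460 nm (n = 1.339): cos²i = 0.26431 → i = 59.062°, r = 39.834°, D_min = 138.786°, rainbow angle = 41.214°.
At 646 nm (n = 1.331): cos²i = 0.25719 → i = 59.527°, r = 40.356°, D_min = 137.630°, rainbow angle = 42.370°.
Angular width = |41.214° − 42.370°| = 1.156°.

1.16°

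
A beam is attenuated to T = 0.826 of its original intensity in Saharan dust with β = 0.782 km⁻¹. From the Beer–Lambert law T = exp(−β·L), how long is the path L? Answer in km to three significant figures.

0.244 km

Beer–Lambert: T = exp(−βL) ⇒ L = −ln(T)/β = −ln(0.826)/0.782 = 0.1912/0.782 = 0.2445 km.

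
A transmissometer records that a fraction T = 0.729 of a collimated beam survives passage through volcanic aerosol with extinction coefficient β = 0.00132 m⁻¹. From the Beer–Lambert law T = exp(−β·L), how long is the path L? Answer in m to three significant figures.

239 m

Beer–Lambert: T = exp(−βL) ⇒ L = −ln(T)/β = −ln(0.729)/0.00132 = 0.3161/0.00132 = 239.5 m.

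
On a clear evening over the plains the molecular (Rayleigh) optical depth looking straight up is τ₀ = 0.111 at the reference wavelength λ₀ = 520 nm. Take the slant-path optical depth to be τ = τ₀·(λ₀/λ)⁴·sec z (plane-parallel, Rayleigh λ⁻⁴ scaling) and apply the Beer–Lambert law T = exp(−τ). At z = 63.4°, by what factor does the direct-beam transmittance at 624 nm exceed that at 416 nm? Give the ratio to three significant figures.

Airmass: sec 63.4° = 2.2333.
τ(624 nm) = 0.111 × (520/624)⁴ × 2.2333 = 0.111 × 0.4823 × 2.2333 = 0.1196.
τ(416 nm) = 0.111 × (520/416)⁴ × 2.2333 = 0.111 × 2.4414 × 2.2333 = 0.6052.
T(624)/T(416) = exp(τ_B − τ_A) = exp(0.4857) = 1.6253.

1.63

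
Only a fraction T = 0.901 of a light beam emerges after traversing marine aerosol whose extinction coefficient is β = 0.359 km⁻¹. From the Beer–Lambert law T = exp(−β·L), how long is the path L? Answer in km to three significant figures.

0.290 km

Beer–Lambert: T = exp(−βL) ⇒ L = −ln(T)/β = −ln(0.901)/0.359 = 0.1043/0.359 = 0.2904 km.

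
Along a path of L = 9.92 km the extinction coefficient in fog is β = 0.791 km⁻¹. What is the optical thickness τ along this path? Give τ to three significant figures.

τ = β·L = 0.791 × 9.92 = 7.8467.

7.85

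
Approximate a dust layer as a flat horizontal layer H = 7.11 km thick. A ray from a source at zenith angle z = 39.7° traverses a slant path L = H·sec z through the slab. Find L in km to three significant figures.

sec z = 1/cos 39.7° = 1.2997.
L = 7.11 × 1.2997 = 9.241 km.

9.24 km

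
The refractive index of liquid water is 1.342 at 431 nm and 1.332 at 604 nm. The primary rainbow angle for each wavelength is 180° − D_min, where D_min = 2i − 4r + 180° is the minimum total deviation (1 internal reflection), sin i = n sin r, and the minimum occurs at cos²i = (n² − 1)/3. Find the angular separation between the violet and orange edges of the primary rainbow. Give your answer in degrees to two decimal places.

At 431 nm (n = 1.342): cos²i = 0.26699 → i = 58.888°, r = 39.641°, D_min = 139.213°, rainbow angle = 40.787°.
At 604 nm (n = 1.332): cos²i = 0.25807 → i = 59.469°, r = 40.290°, D_min = 137.776°, rainbow angle = 42.224°.
Angular width = |40.787° − 42.224°| = 1.437°.

1.44°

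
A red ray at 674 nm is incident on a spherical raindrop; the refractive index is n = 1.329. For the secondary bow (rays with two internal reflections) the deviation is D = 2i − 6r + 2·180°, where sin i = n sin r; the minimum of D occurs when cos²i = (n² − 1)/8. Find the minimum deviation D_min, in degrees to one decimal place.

229.8°

cos²i = (1.76624 − 1)/8 = 0.09578; i = arccos(0.30948) = 71.972°.
sin r = sin 71.972°/1.329 = 0.71550; r = 45.685°.
D_min = 2·71.972° − 6·45.685° + 360° = 229.837°.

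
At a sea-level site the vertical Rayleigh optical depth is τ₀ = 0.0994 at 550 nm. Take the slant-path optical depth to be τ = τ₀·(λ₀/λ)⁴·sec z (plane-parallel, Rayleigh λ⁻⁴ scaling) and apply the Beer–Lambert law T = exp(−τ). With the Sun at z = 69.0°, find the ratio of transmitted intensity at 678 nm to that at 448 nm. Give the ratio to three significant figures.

1.67

Airmass: sec 69.0° = 2.7904.
τ(678 nm) = 0.0994 × (550/678)⁴ × 2.7904 = 0.0994 × 0.4330 × 2.7904 = 0.1201.
τ(448 nm) = 0.0994 × (550/448)⁴ × 2.7904 = 0.0994 × 2.2716 × 2.7904 = 0.6301.
T(678)/T(448) = exp(τ_B − τ_A) = exp(0.5100) = 1.6652.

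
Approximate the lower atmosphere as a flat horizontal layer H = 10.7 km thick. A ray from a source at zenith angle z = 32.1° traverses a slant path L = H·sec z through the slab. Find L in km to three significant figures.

sec z = 1/cos 32.1° = 1.1805.
L = 10.7 × 1.1805 = 12.631 km.

12.6 km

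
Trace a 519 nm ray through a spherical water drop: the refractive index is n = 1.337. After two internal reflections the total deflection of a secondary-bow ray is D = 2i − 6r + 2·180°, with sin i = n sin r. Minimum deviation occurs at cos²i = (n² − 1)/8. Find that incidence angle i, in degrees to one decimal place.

71.7°

cos²i = (1.337² − 1)/8 = (1.78757 − 1)/8 = 0.09845.
cos i = 0.31376, so i = 71.714°.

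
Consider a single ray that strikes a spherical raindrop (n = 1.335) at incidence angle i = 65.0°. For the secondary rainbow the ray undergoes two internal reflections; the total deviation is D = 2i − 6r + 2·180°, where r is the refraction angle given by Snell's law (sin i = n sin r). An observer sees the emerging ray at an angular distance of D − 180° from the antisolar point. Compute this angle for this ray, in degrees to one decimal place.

sin r = sin 65.0° / 1.335 = 0.9063/1.335 = 0.6789; r = 42.76°.
D = 2·65.0° − 6·42.76° + 2·180° = 130.00° − 256.54° + 360° = 233.46°.
Angle from antisolar point = D − 180° = 53.46°.

53.5°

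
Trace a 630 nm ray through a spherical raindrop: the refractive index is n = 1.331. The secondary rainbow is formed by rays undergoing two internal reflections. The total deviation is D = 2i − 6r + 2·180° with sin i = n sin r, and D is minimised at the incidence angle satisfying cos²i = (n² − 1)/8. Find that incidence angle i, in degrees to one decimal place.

71.9°

cos²i = (1.331² − 1)/8 = (1.77156 − 1)/8 = 0.09645.
cos i = 0.31056, so i = 71.907°.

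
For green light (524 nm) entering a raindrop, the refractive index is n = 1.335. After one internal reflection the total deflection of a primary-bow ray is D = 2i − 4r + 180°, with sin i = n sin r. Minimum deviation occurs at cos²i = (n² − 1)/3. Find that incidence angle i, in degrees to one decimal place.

59.3°

cos²i = (1.335² − 1)/3 = (1.78222 − 1)/3 = 0.26074.
cos i = 0.51063, so i = 59.294°.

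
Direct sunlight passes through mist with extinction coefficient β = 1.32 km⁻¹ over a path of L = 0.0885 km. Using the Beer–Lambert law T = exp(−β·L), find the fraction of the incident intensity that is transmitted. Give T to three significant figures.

0.890

τ = β·L = 1.32 × 0.0885 = 0.1168.
T = exp(−0.1168) = 0.8897.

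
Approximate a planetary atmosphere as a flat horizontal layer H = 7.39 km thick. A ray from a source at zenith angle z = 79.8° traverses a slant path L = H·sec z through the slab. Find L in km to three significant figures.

41.7 km

sec z = 1/cos 79.8° = 5.6470.
L = 7.39 × 5.6470 = 41.731 km.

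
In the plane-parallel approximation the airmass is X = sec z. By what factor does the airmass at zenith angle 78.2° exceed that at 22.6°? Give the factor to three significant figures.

X(78.2°)/X(22.6°) = sec 78.2° / sec 22.6° = cos 22.6° / cos 78.2° = 0.9232/0.2045 = 4.5146.

4.51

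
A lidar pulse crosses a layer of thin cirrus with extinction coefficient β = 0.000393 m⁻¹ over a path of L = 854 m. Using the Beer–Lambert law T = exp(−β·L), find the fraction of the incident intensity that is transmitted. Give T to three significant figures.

τ = β·L = 0.000393 × 854 = 0.3356.
T = exp(−0.3356) = 0.7149.

0.715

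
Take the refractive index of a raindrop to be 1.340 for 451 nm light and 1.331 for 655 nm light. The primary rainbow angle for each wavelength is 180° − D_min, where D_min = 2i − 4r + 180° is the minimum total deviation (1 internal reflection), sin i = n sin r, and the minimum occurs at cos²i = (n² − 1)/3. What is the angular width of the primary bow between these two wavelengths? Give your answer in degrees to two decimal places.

1.30°

At 451 nm (n = 1.340): cos²i = 0.26520 → i = 59.004°, r = 39.770°, D_min = 138.929°, rainbow angle = 41.071°.
At 655 nm (n = 1.331): cos²i = 0.25719 → i = 59.527°, r = 40.356°, D_min = 137.630°, rainbow angle = 42.370°.
Angular width = |41.071° − 42.370°| = 1.299°.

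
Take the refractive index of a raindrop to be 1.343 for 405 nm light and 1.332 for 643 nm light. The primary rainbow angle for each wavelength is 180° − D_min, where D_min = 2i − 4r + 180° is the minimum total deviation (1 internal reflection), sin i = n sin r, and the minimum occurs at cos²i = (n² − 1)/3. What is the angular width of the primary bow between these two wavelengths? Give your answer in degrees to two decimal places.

At 405 nm (n = 1.343): cos²i = 0.26788 → i = 58.830°, r = 39.577°, D_min = 139.354°, rainbow angle = 40.646°.
At 643 nm (n = 1.332): cos²i = 0.25807 → i = 59.469°, r = 40.290°, D_min = 137.776°, rainbow angle = 42.224°.
Angular width = |40.646° − 42.224°| = 1.578°.

1.58°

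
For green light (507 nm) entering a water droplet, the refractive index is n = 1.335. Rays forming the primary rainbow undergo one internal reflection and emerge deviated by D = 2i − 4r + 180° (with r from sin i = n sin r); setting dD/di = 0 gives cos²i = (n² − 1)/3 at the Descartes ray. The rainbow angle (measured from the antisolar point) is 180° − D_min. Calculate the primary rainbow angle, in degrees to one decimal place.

41.8°

cos²i = (1.78222 − 1)/3 = 0.26074; i = arccos(0.51063) = 59.294°.
sin r = sin 59.294°/1.335 = 0.64405; r = 40.094°.
D_min = 2·59.294° − 4·40.094° + 180° = 138.212°.
Rainbow angle = 180° − D_min = 41.788°.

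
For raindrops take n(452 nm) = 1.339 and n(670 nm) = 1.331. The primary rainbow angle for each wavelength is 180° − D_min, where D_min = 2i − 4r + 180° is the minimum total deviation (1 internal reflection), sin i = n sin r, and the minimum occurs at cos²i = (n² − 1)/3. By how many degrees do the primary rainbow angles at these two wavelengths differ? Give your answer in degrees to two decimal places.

At 452 nm (n = 1.339): cos²i = 0.26431 → i = 59.062°, r = 39.834°, D_min = 138.786°, rainbow angle = 41.214°.
At 670 nm (n = 1.331): cos²i = 0.25719 → i = 59.527°, r = 40.356°, D_min = 137.630°, rainbow angle = 42.370°.
Angular width = |41.214° − 42.370°| = 1.156°.

1.16°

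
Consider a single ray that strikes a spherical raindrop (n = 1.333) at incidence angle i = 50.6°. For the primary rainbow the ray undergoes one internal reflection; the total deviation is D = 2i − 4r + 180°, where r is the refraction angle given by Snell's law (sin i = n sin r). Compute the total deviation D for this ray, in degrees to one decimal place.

sin r = sin 50.6° / 1.333 = 0.7727/1.333 = 0.5797; r = 35.43°.
D = 2·50.6° − 4·35.43° + 180° = 101.20° − 141.72° + 180° = 139.48°.

139.5°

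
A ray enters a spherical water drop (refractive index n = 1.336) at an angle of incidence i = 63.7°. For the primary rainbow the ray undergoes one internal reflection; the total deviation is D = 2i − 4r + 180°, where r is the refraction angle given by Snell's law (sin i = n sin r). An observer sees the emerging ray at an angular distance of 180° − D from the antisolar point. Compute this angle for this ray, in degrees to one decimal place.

41.2°

sin r = sin 63.7° / 1.336 = 0.8965/1.336 = 0.6710; r = 42.15°.
D = 2·63.7° − 4·42.15° + 180° = 127.40° − 168.58° + 180° = 138.82°.
Angle from antisolar point = 180° − D = 41.18°.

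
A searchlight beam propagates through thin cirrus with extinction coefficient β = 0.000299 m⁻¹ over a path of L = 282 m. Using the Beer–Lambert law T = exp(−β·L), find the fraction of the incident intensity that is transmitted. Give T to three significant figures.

τ = β·L = 0.000299 × 282 = 0.0843.
T = exp(−0.0843) = 0.9191.

0.919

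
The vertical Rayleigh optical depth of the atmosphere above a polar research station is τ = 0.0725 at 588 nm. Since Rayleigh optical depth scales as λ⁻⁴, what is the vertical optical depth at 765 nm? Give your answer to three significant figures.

0.0253

τ(765 nm) = τ(588 nm) × (588/765)⁴ = 0.0725 × (0.7686)⁴ = 0.0725 × 0.3490 = 0.0253.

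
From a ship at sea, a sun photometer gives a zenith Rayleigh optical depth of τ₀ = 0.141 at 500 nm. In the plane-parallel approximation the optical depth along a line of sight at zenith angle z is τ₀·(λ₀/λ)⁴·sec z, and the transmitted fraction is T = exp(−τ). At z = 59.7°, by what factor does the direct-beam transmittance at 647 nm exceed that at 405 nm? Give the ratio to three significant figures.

1.73

Airmass: sec 59.7° = 1.9821.
τ(647 nm) = 0.141 × (500/647)⁴ × 1.9821 = 0.141 × 0.3567 × 1.9821 = 0.0997.
τ(405 nm) = 0.141 × (500/405)⁴ × 1.9821 = 0.141 × 2.3231 × 1.9821 = 0.6492.
T(647)/T(405) = exp(τ_B − τ_A) = exp(0.5495) = 1.7325.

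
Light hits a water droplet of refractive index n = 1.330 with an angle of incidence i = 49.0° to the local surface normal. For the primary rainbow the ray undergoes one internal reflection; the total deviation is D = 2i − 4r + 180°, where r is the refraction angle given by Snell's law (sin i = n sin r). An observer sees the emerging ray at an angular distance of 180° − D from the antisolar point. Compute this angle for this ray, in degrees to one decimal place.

sin r = sin 49.0° / 1.330 = 0.7547/1.330 = 0.5675; r = 34.57°.
D = 2·49.0° − 4·34.57° + 180° = 98.00° − 138.29° + 180° = 139.71°.
Angle from antisolar point = 180° − D = 40.29°.

40.3°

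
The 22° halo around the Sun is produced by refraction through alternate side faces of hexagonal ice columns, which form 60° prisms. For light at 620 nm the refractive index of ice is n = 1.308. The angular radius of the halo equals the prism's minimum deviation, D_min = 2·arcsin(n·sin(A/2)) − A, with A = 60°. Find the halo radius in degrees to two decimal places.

n·sin(A/2) = 1.308 × sin 30° = 1.308 × 0.5000 = 0.6540.
D_min = 2·arcsin(0.6540) − 60° = 2 × 40.844° − 60° = 21.688°.

21.69°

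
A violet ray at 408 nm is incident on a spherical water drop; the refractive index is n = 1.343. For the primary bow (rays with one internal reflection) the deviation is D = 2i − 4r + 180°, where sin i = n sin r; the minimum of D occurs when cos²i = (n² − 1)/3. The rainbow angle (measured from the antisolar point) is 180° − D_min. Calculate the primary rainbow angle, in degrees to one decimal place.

cos²i = (1.80365 − 1)/3 = 0.26788; i = arccos(0.51757) = 58.830°.
sin r = sin 58.830°/1.343 = 0.63711; r = 39.577°.
D_min = 2·58.830° − 4·39.577° + 180° = 139.354°.
Rainbow angle = 180° − D_min = 40.646°.

40.6°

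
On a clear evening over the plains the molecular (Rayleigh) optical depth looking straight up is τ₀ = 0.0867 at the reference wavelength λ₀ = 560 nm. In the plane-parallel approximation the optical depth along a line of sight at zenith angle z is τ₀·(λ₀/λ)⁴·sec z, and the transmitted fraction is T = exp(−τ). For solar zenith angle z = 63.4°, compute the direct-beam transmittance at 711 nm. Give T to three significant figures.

0.928

sec 63.4° = 2.2333.
τ = 0.0867 × (560/711)⁴ × 2.2333 = 0.0867 × 0.3848 × 2.2333 = 0.0745.
T = exp(−0.0745) = 0.9282.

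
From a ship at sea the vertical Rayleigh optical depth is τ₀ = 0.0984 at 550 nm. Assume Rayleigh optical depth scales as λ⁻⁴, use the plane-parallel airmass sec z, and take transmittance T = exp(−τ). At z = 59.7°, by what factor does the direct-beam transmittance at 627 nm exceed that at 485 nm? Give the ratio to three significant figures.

1.23

Airmass: sec 59.7° = 1.9821.
τ(627 nm) = 0.0984 × (550/627)⁴ × 1.9821 = 0.0984 × 0.5921 × 1.9821 = 0.1155.
τ(485 nm) = 0.0984 × (550/485)⁴ × 1.9821 = 0.0984 × 1.6538 × 1.9821 = 0.3225.
T(627)/T(485) = exp(τ_B − τ_A) = exp(0.2071) = 1.2301.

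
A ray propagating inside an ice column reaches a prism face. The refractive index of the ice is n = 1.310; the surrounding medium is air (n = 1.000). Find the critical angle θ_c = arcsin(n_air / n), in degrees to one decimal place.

sin θ_c = n_air / n = 1.000 / 1.310 = 0.7634.
θ_c = arcsin(0.7634) = 49.76°.

49.8°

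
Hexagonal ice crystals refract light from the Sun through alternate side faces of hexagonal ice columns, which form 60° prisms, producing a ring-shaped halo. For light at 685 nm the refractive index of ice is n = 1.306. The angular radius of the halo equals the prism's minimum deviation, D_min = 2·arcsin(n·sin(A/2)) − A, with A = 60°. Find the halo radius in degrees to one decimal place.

21.5°

n·sin(A/2) = 1.306 × sin 30° = 1.306 × 0.5000 = 0.6530.
D_min = 2·arcsin(0.6530) − 60° = 2 × 40.768° − 60° = 21.536°.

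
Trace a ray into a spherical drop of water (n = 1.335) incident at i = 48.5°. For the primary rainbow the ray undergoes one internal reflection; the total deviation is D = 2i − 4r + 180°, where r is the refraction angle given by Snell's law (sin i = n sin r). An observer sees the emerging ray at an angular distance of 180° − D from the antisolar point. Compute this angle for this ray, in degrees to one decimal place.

39.5°

sin r = sin 48.5° / 1.335 = 0.7490/1.335 = 0.5610; r = 34.13°.
D = 2·48.5° − 4·34.13° + 180° = 97.00° − 136.50° + 180° = 140.50°.
Angle from antisolar point = 180° − D = 39.50°.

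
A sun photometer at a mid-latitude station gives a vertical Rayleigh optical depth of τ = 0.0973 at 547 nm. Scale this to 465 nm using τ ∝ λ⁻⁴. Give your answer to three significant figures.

0.186

τ(465 nm) = τ(547 nm) × (547/465)⁴ = 0.0973 × (1.1763)⁴ = 0.0973 × 1.9149 = 0.1863.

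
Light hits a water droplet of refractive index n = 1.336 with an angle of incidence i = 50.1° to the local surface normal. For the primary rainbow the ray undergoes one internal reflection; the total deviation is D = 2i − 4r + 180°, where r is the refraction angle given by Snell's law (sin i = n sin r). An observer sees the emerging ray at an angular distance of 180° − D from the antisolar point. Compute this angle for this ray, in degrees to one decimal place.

40.0°

sin r = sin 50.1° / 1.336 = 0.7672/1.336 = 0.5742; r = 35.05°.
D = 2·50.1° − 4·35.05° + 180° = 100.20° − 140.18° + 180° = 140.02°.
Angle from antisolar point = 180° − D = 39.98°.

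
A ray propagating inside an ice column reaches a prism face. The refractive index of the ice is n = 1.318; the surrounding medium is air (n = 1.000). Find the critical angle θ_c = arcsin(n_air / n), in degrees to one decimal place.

49.4°

sin θ_c = n_air / n = 1.000 / 1.318 = 0.7587.
θ_c = arcsin(0.7587) = 49.35°.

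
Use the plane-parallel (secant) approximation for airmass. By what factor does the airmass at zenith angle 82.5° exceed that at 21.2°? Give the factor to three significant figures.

7.14

X(82.5°)/X(21.2°) = sec 82.5° / sec 21.2° = cos 21.2° / cos 82.5° = 0.9323/0.1305 = 7.1428.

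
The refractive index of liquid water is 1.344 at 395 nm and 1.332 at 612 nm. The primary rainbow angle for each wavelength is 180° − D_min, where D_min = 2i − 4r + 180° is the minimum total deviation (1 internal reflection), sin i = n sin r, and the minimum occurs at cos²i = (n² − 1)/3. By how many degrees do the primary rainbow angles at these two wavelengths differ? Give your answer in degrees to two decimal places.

1.72°

At 395 nm (n = 1.344): cos²i = 0.26878 → i = 58.772°, r = 39.512°, D_min = 139.495°, rainbow angle = 40.505°.
At 612 nm (n = 1.332): cos²i = 0.25807 → i = 59.469°, r = 40.290°, D_min = 137.776°, rainbow angle = 42.224°.
Angular width = |40.505° − 42.224°| = 1.719°.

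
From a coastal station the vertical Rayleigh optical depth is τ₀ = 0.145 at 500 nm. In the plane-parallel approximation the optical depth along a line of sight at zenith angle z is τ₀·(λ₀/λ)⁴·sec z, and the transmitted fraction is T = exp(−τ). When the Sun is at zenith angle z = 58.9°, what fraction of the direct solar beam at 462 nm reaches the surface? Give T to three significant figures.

0.680

sec 58.9° = 1.9360.
τ = 0.145 × (500/462)⁴ × 1.9360 = 0.145 × 1.3719 × 1.9360 = 0.3851.
T = exp(−0.3851) = 0.6804.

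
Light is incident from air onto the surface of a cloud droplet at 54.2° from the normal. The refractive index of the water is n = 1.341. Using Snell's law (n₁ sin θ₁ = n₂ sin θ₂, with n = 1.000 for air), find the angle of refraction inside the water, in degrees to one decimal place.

Snell: sin θ_r = sin θ_i / n = sin 54.2° / 1.341 = 0.8111 / 1.341 = 0.6048.
θ_r = arcsin(0.6048) = 37.22°.

37.2°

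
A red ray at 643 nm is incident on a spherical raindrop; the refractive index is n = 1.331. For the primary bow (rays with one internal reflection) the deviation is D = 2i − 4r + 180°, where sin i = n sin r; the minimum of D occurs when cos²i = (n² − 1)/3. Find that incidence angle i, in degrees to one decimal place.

cos²i = (1.331² − 1)/3 = (1.77156 − 1)/3 = 0.25719.
cos i = 0.50714, so i = 59.527°.

59.5°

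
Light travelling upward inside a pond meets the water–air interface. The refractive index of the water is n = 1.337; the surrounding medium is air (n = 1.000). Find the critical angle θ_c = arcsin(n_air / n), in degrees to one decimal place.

sin θ_c = n_air / n = 1.000 / 1.337 = 0.7479.
θ_c = arcsin(0.7479) = 48.41°.

48.4°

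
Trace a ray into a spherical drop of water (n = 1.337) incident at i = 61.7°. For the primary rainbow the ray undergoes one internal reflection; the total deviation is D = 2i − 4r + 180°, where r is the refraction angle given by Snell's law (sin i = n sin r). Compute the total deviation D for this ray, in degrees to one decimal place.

sin r = sin 61.7° / 1.337 = 0.8805/1.337 = 0.6585; r = 41.19°.
D = 2·61.7° − 4·41.19° + 180° = 123.40° − 164.76° + 180° = 138.64°.

138.6°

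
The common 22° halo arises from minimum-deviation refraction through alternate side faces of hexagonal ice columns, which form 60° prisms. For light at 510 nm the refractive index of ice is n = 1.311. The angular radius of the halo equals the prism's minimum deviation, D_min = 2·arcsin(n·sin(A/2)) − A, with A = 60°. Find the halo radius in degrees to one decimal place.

21.9°

n·sin(A/2) = 1.311 × sin 30° = 1.311 × 0.5000 = 0.6555.
D_min = 2·arcsin(0.6555) − 60° = 2 × 40.958° − 60° = 21.915°.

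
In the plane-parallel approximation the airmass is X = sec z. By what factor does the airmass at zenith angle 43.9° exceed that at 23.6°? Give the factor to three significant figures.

X(43.9°)/X(23.6°) = sec 43.9° / sec 23.6° = cos 23.6° / cos 43.9° = 0.9164/0.7206 = 1.2718.

1.27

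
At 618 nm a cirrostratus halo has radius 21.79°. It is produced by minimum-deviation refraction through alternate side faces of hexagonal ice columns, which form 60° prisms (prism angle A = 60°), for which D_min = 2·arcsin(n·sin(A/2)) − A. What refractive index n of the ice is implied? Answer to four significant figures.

Rearranging: n = sin((D_min + A)/2) / sin(A/2).
(D_min + A)/2 = (21.79° + 60°)/2 = 40.895°.
n = sin 40.895° / sin 30° = 0.6547 / 0.5000 = 1.3093.

1.309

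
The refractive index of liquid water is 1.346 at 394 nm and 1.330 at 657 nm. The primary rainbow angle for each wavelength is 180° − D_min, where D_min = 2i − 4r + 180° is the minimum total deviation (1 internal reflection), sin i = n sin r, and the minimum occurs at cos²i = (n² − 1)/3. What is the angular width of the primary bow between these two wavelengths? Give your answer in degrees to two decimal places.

2.29°

At 394 nm (n = 1.346): cos²i = 0.27057 → i = 58.657°, r = 39.384°, D_min = 139.775°, rainbow angle = 40.225°.
At 657 nm (n = 1.330): cos²i = 0.25630 → i = 59.585°, r = 40.422°, D_min = 137.484°, rainbow angle = 42.516°.
Angular width = |40.225° − 42.516°| = 2.292°.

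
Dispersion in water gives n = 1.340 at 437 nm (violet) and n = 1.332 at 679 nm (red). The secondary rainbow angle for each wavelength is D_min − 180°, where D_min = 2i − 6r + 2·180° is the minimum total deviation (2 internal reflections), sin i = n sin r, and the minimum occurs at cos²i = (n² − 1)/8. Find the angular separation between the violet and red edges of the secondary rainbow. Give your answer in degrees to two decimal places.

At 437 nm (n = 1.340): cos²i = 0.09945 → i = 71.618°, r = 45.088°, D_min = 232.709°, rainbow angle = 52.709°.
At 679 nm (n = 1.332): cos²i = 0.09678 → i = 71.875°, r = 45.520°, D_min = 230.628°, rainbow angle = 50.628°.
Angular width = |52.709° − 50.628°| = 2.080°.

2.08°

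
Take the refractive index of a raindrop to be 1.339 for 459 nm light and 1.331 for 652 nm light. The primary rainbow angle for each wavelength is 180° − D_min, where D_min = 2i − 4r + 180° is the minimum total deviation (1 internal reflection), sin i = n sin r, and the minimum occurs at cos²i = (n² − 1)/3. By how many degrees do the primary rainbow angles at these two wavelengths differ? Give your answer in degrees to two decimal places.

1.16°

At 459 nm (n = 1.339): cos²i = 0.26431 → i = 59.062°, r = 39.834°, D_min = 138.786°, rainbow angle = 41.214°.
At 652 nm (n = 1.331): cos²i = 0.25719 → i = 59.527°, r = 40.356°, D_min = 137.630°, rainbow angle = 42.370°.
Angular width = |41.214° − 42.370°| = 1.156°.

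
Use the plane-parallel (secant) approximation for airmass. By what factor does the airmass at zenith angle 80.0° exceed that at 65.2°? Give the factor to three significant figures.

2.42

X(80.0°)/X(65.2°) = sec 80.0° / sec 65.2° = cos 65.2° / cos 80.0° = 0.4195/0.1736 = 2.4155.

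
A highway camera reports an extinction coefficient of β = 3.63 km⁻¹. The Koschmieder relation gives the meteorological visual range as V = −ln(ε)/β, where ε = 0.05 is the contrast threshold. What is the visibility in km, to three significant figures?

V = −ln(0.05) / 3.63 = 2.996 / 3.63 = 0.8253 km.

0.825 km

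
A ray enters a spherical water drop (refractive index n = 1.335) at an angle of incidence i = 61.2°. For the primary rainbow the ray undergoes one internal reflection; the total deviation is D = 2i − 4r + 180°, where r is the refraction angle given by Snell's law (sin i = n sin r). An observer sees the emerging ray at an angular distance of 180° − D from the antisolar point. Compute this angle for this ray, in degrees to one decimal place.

sin r = sin 61.2° / 1.335 = 0.8763/1.335 = 0.6564; r = 41.03°.
D = 2·61.2° − 4·41.03° + 180° = 122.40° − 164.11° + 180° = 138.29°.
Angle from antisolar point = 180° − D = 41.71°.

41.7°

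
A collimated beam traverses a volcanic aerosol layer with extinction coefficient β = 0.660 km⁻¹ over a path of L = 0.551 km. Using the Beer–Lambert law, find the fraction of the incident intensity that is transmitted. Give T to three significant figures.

0.695

τ = β·L = 0.660 × 0.551 = 0.3637.
T = exp(−0.3637) = 0.6951.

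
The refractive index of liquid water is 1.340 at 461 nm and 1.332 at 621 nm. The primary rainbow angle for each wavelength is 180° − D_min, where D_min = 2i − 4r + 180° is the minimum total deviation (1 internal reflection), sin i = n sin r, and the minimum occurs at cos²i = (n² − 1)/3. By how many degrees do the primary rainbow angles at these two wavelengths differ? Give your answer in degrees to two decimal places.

1.15°

At 461 nm (n = 1.340): cos²i = 0.26520 → i = 59.004°, r = 39.770°, D_min = 138.929°, rainbow angle = 41.071°.
At 621 nm (n = 1.332): cos²i = 0.25807 → i = 59.469°, r = 40.290°, D_min = 137.776°, rainbow angle = 42.224°.
Angular width = |41.071° − 42.224°| = 1.153°.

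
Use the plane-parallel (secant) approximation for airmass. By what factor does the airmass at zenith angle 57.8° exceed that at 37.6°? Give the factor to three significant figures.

1.49

X(57.8°)/X(37.6°) = sec 57.8° / sec 37.6° = cos 37.6° / cos 57.8° = 0.7923/0.5329 = 1.4868.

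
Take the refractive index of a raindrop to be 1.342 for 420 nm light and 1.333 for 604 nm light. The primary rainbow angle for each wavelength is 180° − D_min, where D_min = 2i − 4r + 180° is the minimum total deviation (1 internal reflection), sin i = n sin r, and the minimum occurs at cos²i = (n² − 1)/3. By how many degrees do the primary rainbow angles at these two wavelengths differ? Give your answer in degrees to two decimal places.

1.29°

At 420 nm (n = 1.342): cos²i = 0.26699 → i = 58.888°, r = 39.641°, D_min = 139.213°, rainbow angle = 40.787°.
At 604 nm (n = 1.333): cos²i = 0.25896 → i = 59.410°, r = 40.225°, D_min = 137.922°, rainbow angle = 42.078°.
Angular width = |40.787° − 42.078°| = 1.291°.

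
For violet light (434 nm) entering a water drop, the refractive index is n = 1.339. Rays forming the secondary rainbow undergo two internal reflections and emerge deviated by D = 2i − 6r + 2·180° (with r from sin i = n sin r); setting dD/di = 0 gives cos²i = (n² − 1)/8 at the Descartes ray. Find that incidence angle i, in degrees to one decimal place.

71.6°

cos²i = (1.339² − 1)/8 = (1.79292 − 1)/8 = 0.09912.
cos i = 0.31483, so i = 71.650°.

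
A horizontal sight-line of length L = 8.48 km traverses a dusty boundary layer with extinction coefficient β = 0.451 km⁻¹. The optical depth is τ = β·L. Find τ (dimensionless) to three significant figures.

τ = β·L = 0.451 × 8.48 = 3.8245.

3.82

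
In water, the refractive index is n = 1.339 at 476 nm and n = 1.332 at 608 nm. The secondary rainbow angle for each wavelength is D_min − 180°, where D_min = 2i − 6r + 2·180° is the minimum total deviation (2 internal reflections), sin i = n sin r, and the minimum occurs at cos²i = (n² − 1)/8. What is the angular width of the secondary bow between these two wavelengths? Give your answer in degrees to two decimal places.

At 476 nm (n = 1.339): cos²i = 0.09912 → i = 71.650°, r = 45.141°, D_min = 232.451°, rainbow angle = 52.451°.
At 608 nm (n = 1.332): cos²i = 0.09678 → i = 71.875°, r = 45.520°, D_min = 230.628°, rainbow angle = 50.628°.
Angular width = |52.451° − 50.628°| = 1.823°.

1.82°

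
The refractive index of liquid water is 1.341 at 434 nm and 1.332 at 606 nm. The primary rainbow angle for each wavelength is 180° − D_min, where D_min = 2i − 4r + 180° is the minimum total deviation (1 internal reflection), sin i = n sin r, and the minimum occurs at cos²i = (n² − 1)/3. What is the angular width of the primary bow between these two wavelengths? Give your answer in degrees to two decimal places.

1.29°

At 434 nm (n = 1.341): cos²i = 0.26609 → i = 58.946°, r = 39.705°, D_min = 139.071°, rainbow angle = 40.929°.
At 606 nm (n = 1.332): cos²i = 0.25807 → i = 59.469°, r = 40.290°, D_min = 137.776°, rainbow angle = 42.224°.
Angular width = |40.929° − 42.224°| = 1.295°.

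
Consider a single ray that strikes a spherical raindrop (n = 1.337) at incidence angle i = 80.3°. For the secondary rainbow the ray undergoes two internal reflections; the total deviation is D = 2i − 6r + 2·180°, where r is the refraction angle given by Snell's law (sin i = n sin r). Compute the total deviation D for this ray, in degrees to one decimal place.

sin r = sin 80.3° / 1.337 = 0.9857/1.337 = 0.7373; r = 47.50°.
D = 2·80.3° − 6·47.50° + 2·180° = 160.60° − 284.99° + 360° = 235.61°.

235.6°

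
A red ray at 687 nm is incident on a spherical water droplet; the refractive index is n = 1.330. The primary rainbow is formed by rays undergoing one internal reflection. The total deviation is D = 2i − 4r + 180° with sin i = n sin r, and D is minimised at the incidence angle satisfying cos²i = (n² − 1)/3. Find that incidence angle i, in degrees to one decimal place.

cos²i = (1.330² − 1)/3 = (1.76890 − 1)/3 = 0.25630.
cos i = 0.50626, so i = 59.585°.

59.6°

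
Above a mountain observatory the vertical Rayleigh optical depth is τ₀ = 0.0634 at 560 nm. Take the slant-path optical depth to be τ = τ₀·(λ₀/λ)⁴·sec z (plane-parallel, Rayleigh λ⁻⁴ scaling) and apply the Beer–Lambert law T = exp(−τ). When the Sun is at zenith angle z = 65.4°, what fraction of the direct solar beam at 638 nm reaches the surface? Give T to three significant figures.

sec 65.4° = 2.4022.
τ = 0.0634 × (560/638)⁴ × 2.4022 = 0.0634 × 0.5936 × 2.4022 = 0.0904.
T = exp(−0.0904) = 0.9136.

0.914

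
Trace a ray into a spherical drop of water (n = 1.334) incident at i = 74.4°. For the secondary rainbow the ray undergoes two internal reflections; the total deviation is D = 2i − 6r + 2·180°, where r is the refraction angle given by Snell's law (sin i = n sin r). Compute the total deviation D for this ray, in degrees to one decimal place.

sin r = sin 74.4° / 1.334 = 0.9632/1.334 = 0.7220; r = 46.22°.
D = 2·74.4° − 6·46.22° + 2·180° = 148.80° − 277.32° + 360° = 231.48°.

231.5°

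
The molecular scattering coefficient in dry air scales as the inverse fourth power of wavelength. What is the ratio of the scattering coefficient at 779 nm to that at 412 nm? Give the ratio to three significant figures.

0.0782

Rayleigh scattering ∝ λ⁻⁴, so the ratio of coefficients is the inverse fourth power of the wavelength ratio.
σ(779)/σ(412) = (412/779)⁴ = (0.5289)⁴ = 0.07824.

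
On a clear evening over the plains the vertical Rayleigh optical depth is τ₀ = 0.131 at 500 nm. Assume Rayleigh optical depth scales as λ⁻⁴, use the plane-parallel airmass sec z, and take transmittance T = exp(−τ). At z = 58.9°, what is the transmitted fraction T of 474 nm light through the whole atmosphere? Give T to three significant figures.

0.731

sec 58.9° = 1.9360.
τ = 0.131 × (500/474)⁴ × 1.9360 = 0.131 × 1.2381 × 1.9360 = 0.3140.
T = exp(−0.3140) = 0.7305.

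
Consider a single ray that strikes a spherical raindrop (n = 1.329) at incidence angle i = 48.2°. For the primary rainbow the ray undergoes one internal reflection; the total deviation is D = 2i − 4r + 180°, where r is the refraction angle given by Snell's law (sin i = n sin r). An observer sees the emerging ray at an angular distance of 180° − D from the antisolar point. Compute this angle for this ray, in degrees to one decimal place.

sin r = sin 48.2° / 1.329 = 0.7455/1.329 = 0.5609; r = 34.12°.
D = 2·48.2° − 4·34.12° + 180° = 96.40° − 136.48° + 180° = 139.92°.
Angle from antisolar point = 180° − D = 40.08°.

40.1°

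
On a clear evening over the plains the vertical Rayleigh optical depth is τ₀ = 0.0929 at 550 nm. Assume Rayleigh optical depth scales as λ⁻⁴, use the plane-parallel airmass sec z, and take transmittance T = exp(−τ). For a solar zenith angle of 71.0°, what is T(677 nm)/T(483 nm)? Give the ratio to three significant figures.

Airmass: sec 71.0° = 3.0716.
τ(677 nm) = 0.0929 × (550/677)⁴ × 3.0716 = 0.0929 × 0.4356 × 3.0716 = 0.1243.
τ(483 nm) = 0.0929 × (550/483)⁴ × 3.0716 = 0.0929 × 1.6814 × 3.0716 = 0.4798.
T(677)/T(483) = exp(τ_B − τ_A) = exp(0.3555) = 1.4269.

1.43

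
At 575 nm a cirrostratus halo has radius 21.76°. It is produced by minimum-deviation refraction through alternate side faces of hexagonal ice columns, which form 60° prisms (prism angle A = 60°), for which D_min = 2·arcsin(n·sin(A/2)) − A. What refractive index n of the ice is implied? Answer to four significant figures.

Rearranging: n = sin((D_min + A)/2) / sin(A/2).
(D_min + A)/2 = (21.76° + 60°)/2 = 40.880°.
n = sin 40.880° / sin 30° = 0.6545 / 0.5000 = 1.3090.

1.309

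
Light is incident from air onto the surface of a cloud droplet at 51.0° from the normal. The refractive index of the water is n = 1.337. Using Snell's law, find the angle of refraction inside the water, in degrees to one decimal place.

35.5°

Snell: sin θ_r = sin θ_i / n = sin 51.0° / 1.337 = 0.7771 / 1.337 = 0.5813.
θ_r = arcsin(0.5813) = 35.54°.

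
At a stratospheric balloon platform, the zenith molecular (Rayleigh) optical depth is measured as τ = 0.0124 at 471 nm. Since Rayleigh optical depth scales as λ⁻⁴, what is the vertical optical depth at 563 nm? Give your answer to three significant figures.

0.00607

τ(563 nm) = τ(471 nm) × (471/563)⁴ = 0.0124 × (0.8366)⁴ = 0.0124 × 0.4898 = 0.0061.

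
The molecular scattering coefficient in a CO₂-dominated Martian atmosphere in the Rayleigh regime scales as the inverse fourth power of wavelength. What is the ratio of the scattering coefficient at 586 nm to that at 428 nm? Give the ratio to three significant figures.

0.285

Rayleigh scattering ∝ λ⁻⁴, so the ratio of coefficients is the inverse fourth power of the wavelength ratio.
σ(586)/σ(428) = (428/586)⁴ = (0.7304)⁴ = 0.2846.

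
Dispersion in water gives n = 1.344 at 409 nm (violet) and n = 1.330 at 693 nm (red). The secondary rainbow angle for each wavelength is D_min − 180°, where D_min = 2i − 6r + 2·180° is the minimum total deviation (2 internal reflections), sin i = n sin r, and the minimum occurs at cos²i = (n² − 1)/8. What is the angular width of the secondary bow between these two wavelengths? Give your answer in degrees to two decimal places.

3.63°

At 409 nm (n = 1.344): cos²i = 0.10079 → i = 71.490°, r = 44.874°, D_min = 233.733°, rainbow angle = 53.733°.
At 693 nm (n = 1.330): cos²i = 0.09611 → i = 71.940°, r = 45.630°, D_min = 230.101°, rainbow angle = 50.101°.
Angular width = |53.733° − 50.101°| = 3.632°.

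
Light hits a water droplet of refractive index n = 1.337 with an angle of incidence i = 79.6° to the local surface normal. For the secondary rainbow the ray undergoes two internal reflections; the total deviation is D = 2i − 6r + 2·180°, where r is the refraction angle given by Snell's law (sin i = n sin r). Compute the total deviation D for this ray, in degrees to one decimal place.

sin r = sin 79.6° / 1.337 = 0.9836/1.337 = 0.7357; r = 47.36°.
D = 2·79.6° − 6·47.36° + 2·180° = 159.20° − 284.18° + 360° = 235.02°.

235.0°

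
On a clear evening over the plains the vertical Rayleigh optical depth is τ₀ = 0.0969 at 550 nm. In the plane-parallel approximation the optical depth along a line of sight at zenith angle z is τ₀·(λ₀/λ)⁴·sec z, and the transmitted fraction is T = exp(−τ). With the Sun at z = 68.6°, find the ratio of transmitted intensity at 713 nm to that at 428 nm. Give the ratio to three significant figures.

1.88

Airmass: sec 68.6° = 2.7407.
τ(713 nm) = 0.0969 × (550/713)⁴ × 2.7407 = 0.0969 × 0.3541 × 2.7407 = 0.0940.
τ(428 nm) = 0.0969 × (550/428)⁴ × 2.7407 = 0.0969 × 2.7269 × 2.7407 = 0.7242.
T(713)/T(428) = exp(τ_B − τ_A) = exp(0.6302) = 1.8779.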